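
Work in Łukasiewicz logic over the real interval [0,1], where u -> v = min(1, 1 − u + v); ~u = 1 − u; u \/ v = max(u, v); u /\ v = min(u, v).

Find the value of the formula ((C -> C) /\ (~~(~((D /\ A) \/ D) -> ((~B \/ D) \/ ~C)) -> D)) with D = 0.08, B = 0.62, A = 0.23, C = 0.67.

0.62

(C -> C): min(1, 1 − 0.67 + 0.67) = 1
(D /\ A) = min(0.08, 0.23) = 0.08
((D /\ A) \/ D) = max(0.08, 0.08) = 0.08
~((D /\ A) \/ D): Łukasiewicz ¬ gives 1 − 0.08 = 0.92
~B: Łukasiewicz ¬ gives 1 − 0.62 = 0.38
(~B \/ D) = max(0.38, 0.08) = 0.38
~C: Łukasiewicz ¬ gives 1 − 0.67 = 0.33
((~B \/ D) \/ ~C) = max(0.38, 0.33) = 0.38
(~((D /\ A) \/ D) -> ((~B \/ D) \/ ~C)): min(1, 1 − 0.92 + 0.38) = 0.46
~(~((D /\ A) \/ D) -> ((~B \/ D) \/ ~C)): Łukasiewicz ¬ gives 1 − 0.46 = 0.54
~~(~((D /\ A) \/ D) -> ((~B \/ D) \/ ~C)): Łukasiewicz ¬ gives 1 − 0.54 = 0.46
(~~(~((D /\ A) \/ D) -> ((~B \/ D) \/ ~C)) -> D): min(1, 1 − 0.46 + 0.08) = 0.62
((C -> C) /\ (~~(~((D /\ A) \/ D) -> ((~B \/ D) \/ ~C)) -> D)) = min(1, 0.62) = 0.62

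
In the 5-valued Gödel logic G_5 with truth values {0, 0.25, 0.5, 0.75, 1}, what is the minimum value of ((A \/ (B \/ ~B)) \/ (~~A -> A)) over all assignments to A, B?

0.25

The minimum is attained at A = 0.25, B = 0.25:
  ~B: Gödel ¬ of 0.25 = 0 (operand ≠ 0)
  (B \/ ~B) = max(0.25, 0) = 0.25
  (A \/ (B \/ ~B)) = max(0.25, 0.25) = 0.25
  ~A: Gödel ¬ of 0.25 = 0 (operand ≠ 0)
  ~~A: Gödel ¬ of 0 = 1 (operand is 0)
  (~~A -> A): 1 > 0.25, so result = 0.25
  ((A \/ (B \/ ~B)) \/ (~~A -> A)) = max(0.25, 0.25) = 0.25
Checking all 25 assignments confirms none give a value below 0.25.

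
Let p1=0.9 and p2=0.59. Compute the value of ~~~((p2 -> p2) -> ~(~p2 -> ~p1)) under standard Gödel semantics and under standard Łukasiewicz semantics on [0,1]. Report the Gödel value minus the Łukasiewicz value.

0.31

Gödel evaluation:
  (p2 -> p2): 0.59 ≤ 0.59, so result = 1
  ~p2: Gödel ¬ of 0.59 = 0 (operand ≠ 0)
  ~p1: Gödel ¬ of 0.9 = 0 (operand ≠ 0)
  (~p2 -> ~p1): 0 ≤ 0, so result = 1
  ~(~p2 -> ~p1): Gödel ¬ of 1 = 0 (operand ≠ 0)
  ((p2 -> p2) -> ~(~p2 -> ~p1)): 1 > 0, so result = 0
  ~((p2 -> p2) -> ~(~p2 -> ~p1)): Gödel ¬ of 0 = 1 (operand is 0)
  ~~((p2 -> p2) -> ~(~p2 -> ~p1)): Gödel ¬ of 1 = 0 (operand ≠ 0)
  ~~~((p2 -> p2) -> ~(~p2 -> ~p1)): Gödel ¬ of 0 = 1 (operand is 0)
  Gödel value = 1
Łukasiewicz evaluation:
  (p2 -> p2): min(1, 1 − 0.59 + 0.59) = 1
  ~p2: Łukasiewicz ¬ gives 1 − 0.59 = 0.41
  ~p1: Łukasiewicz ¬ gives 1 − 0.9 = 0.1
  (~p2 -> ~p1): min(1, 1 − 0.41 + 0.1) = 0.69
  ~(~p2 -> ~p1): Łukasiewicz ¬ gives 1 − 0.69 = 0.31
  ((p2 -> p2) -> ~(~p2 -> ~p1)): min(1, 1 − 1 + 0.31) = 0.31
  ~((p2 -> p2) -> ~(~p2 -> ~p1)): Łukasiewicz ¬ gives 1 − 0.31 = 0.69
  ~~((p2 -> p2) -> ~(~p2 -> ~p1)): Łukasiewicz ¬ gives 1 − 0.69 = 0.31
  ~~~((p2 -> p2) -> ~(~p2 -> ~p1)): Łukasiewicz ¬ gives 1 − 0.31 = 0.69
  Łukasiewicz value = 0.69
Difference: 1 − 0.69 = 0.31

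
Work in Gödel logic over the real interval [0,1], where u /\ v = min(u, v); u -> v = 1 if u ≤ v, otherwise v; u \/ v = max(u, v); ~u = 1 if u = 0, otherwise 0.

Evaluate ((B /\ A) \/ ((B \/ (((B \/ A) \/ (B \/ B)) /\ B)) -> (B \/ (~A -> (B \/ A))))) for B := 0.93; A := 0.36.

1.00

(B /\ A) = min(0.93, 0.36) = 0.36
(B \/ A) = max(0.93, 0.36) = 0.93
(B \/ B) = max(0.93, 0.93) = 0.93
((B \/ A) \/ (B \/ B)) = max(0.93, 0.93) = 0.93
(((B \/ A) \/ (B \/ B)) /\ B) = min(0.93, 0.93) = 0.93
(B \/ (((B \/ A) \/ (B \/ B)) /\ B)) = max(0.93, 0.93) = 0.93
~A: Gödel ¬ of 0.36 = 0 (operand ≠ 0)
(B \/ A) = max(0.93, 0.36) = 0.93
(~A -> (B \/ A)): 0 ≤ 0.93, so result = 1
(B \/ (~A -> (B \/ A))) = max(0.93, 1) = 1
((B \/ (((B \/ A) \/ (B \/ B)) /\ B)) -> (B \/ (~A -> (B \/ A)))): 0.93 ≤ 1, so result = 1
((B /\ A) \/ ((B \/ (((B \/ A) \/ (B \/ B)) /\ B)) -> (B \/ (~A -> (B \/ A))))) = max(0.36, 1) = 1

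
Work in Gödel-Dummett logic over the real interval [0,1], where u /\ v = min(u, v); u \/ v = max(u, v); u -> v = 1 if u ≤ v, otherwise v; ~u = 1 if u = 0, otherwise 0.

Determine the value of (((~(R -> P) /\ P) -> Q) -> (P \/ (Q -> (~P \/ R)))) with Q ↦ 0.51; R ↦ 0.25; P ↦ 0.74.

0.74

(R -> P): 0.25 ≤ 0.74, so result = 1
~(R -> P): Gödel ¬ of 1 = 0 (operand ≠ 0)
(~(R -> P) /\ P) = min(0, 0.74) = 0
((~(R -> P) /\ P) -> Q): 0 ≤ 0.51, so result = 1
~P: Gödel ¬ of 0.74 = 0 (operand ≠ 0)
(~P \/ R) = max(0, 0.25) = 0.25
(Q -> (~P \/ R)): 0.51 > 0.25, so result = 0.25
(P \/ (Q -> (~P \/ R))) = max(0.74, 0.25) = 0.74
(((~(R -> P) /\ P) -> Q) -> (P \/ (Q -> (~P \/ R)))): 1 > 0.74, so result = 0.74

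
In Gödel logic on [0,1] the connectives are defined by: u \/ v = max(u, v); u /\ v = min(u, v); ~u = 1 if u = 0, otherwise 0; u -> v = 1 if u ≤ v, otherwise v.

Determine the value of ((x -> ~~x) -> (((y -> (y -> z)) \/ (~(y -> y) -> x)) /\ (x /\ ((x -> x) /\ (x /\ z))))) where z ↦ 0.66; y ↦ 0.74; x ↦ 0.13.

~x: Gödel ¬ of 0.13 = 0 (operand ≠ 0)
~~x: Gödel ¬ of 0 = 1 (operand is 0)
(x -> ~~x): 0.13 ≤ 1, so result = 1
(y -> z): 0.74 > 0.66, so result = 0.66
(y -> (y -> z)): 0.74 > 0.66, so result = 0.66
(y -> y): 0.74 ≤ 0.74, so result = 1
~(y -> y): Gödel ¬ of 1 = 0 (operand ≠ 0)
(~(y -> y) -> x): 0 ≤ 0.13, so result = 1
((y -> (y -> z)) \/ (~(y -> y) -> x)) = max(0.66, 1) = 1
(x -> x): 0.13 ≤ 0.13, so result = 1
(x /\ z) = min(0.13, 0.66) = 0.13
((x -> x) /\ (x /\ z)) = min(1, 0.13) = 0.13
(x /\ ((x -> x) /\ (x /\ z))) = min(0.13, 0.13) = 0.13
(((y -> (y -> z)) \/ (~(y -> y) -> x)) /\ (x /\ ((x -> x) /\ (x /\ z)))) = min(1, 0.13) = 0.13
((x -> ~~x) -> (((y -> (y -> z)) \/ (~(y -> y) -> x)) /\ (x /\ ((x -> x) /\ (x /\ z))))): 1 > 0.13, so result = 0.13

0.13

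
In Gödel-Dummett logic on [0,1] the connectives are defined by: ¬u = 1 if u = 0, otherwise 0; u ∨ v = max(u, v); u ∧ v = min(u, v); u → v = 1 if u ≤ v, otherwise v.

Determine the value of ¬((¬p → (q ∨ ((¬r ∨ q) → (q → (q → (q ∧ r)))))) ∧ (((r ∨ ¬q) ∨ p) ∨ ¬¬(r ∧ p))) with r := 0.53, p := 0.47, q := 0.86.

0.00

¬p: Gödel ¬ of 0.47 = 0 (operand ≠ 0)
¬r: Gödel ¬ of 0.53 = 0 (operand ≠ 0)
(¬r ∨ q) = max(0, 0.86) = 0.86
(q ∧ r) = min(0.86, 0.53) = 0.53
(q → (q ∧ r)): 0.86 > 0.53, so result = 0.53
(q → (q → (q ∧ r))): 0.86 > 0.53, so result = 0.53
((¬r ∨ q) → (q → (q → (q ∧ r)))): 0.86 > 0.53, so result = 0.53
(q ∨ ((¬r ∨ q) → (q → (q → (q ∧ r))))) = max(0.86, 0.53) = 0.86
(¬p → (q ∨ ((¬r ∨ q) → (q → (q → (q ∧ r)))))): 0 ≤ 0.86, so result = 1
¬q: Gödel ¬ of 0.86 = 0 (operand ≠ 0)
(r ∨ ¬q) = max(0.53, 0) = 0.53
((r ∨ ¬q) ∨ p) = max(0.53, 0.47) = 0.53
(r ∧ p) = min(0.53, 0.47) = 0.47
¬(r ∧ p): Gödel ¬ of 0.47 = 0 (operand ≠ 0)
¬¬(r ∧ p): Gödel ¬ of 0 = 1 (operand is 0)
(((r ∨ ¬q) ∨ p) ∨ ¬¬(r ∧ p)) = max(0.53, 1) = 1
((¬p → (q ∨ ((¬r ∨ q) → (q → (q → (q ∧ r)))))) ∧ (((r ∨ ¬q) ∨ p) ∨ ¬¬(r ∧ p))) = min(1, 1) = 1
¬((¬p → (q ∨ ((¬r ∨ q) → (q → (q → (q ∧ r)))))) ∧ (((r ∨ ¬q) ∨ p) ∨ ¬¬(r ∧ p))): Gödel ¬ of 1 = 0 (operand ≠ 0)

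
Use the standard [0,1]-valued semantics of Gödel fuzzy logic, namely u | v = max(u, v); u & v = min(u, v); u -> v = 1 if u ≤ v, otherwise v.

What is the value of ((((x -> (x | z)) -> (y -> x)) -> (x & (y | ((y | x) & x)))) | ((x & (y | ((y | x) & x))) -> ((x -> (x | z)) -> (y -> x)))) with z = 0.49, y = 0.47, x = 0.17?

(x | z) = max(0.17, 0.49) = 0.49
(x -> (x | z)): 0.17 ≤ 0.49, so result = 1
(y -> x): 0.47 > 0.17, so result = 0.17
((x -> (x | z)) -> (y -> x)): 1 > 0.17, so result = 0.17
(y | x) = max(0.47, 0.17) = 0.47
((y | x) & x) = min(0.47, 0.17) = 0.17
(y | ((y | x) & x)) = max(0.47, 0.17) = 0.47
(x & (y | ((y | x) & x))) = min(0.17, 0.47) = 0.17
(((x -> (x | z)) -> (y -> x)) -> (x & (y | ((y | x) & x)))): 0.17 ≤ 0.17, so result = 1
(y | x) = max(0.47, 0.17) = 0.47
((y | x) & x) = min(0.47, 0.17) = 0.17
(y | ((y | x) & x)) = max(0.47, 0.17) = 0.47
(x & (y | ((y | x) & x))) = min(0.17, 0.47) = 0.17
(x | z) = max(0.17, 0.49) = 0.49
(x -> (x | z)): 0.17 ≤ 0.49, so result = 1
(y -> x): 0.47 > 0.17, so result = 0.17
((x -> (x | z)) -> (y -> x)): 1 > 0.17, so result = 0.17
((x & (y | ((y | x) & x))) -> ((x -> (x | z)) -> (y -> x))): 0.17 ≤ 0.17, so result = 1
((((x -> (x | z)) -> (y -> x)) -> (x & (y | ((y | x) & x)))) | ((x & (y | ((y | x) & x))) -> ((x -> (x | z)) -> (y -> x)))) = max(1, 1) = 1

1.00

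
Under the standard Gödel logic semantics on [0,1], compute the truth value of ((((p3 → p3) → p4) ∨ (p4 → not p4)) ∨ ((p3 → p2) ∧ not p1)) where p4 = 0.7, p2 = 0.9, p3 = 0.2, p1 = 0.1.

(p3 → p3): 0.2 ≤ 0.2, so result = 1
((p3 → p3) → p4): 1 > 0.7, so result = 0.7
not p4: Gödel ¬ of 0.7 = 0 (operand ≠ 0)
(p4 → not p4): 0.7 > 0, so result = 0
(((p3 → p3) → p4) ∨ (p4 → not p4)) = max(0.7, 0) = 0.7
(p3 → p2): 0.2 ≤ 0.9, so result = 1
not p1: Gödel ¬ of 0.1 = 0 (operand ≠ 0)
((p3 → p2) ∧ not p1) = min(1, 0) = 0
((((p3 → p3) → p4) ∨ (p4 → not p4)) ∨ ((p3 → p2) ∧ not p1)) = max(0.7, 0) = 0.7

0.70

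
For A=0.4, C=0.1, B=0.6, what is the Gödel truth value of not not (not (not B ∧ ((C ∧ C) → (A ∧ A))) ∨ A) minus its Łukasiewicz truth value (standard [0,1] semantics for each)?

0.40

Gödel evaluation:
  not B: Gödel ¬ of 0.6 = 0 (operand ≠ 0)
  (C ∧ C) = min(0.1, 0.1) = 0.1
  (A ∧ A) = min(0.4, 0.4) = 0.4
  ((C ∧ C) → (A ∧ A)): 0.1 ≤ 0.4, so result = 1
  (not B ∧ ((C ∧ C) → (A ∧ A))) = min(0, 1) = 0
  not (not B ∧ ((C ∧ C) → (A ∧ A))): Gödel ¬ of 0 = 1 (operand is 0)
  (not (not B ∧ ((C ∧ C) → (A ∧ A))) ∨ A) = max(1, 0.4) = 1
  not (not (not B ∧ ((C ∧ C) → (A ∧ A))) ∨ A): Gödel ¬ of 1 = 0 (operand ≠ 0)
  not not (not (not B ∧ ((C ∧ C) → (A ∧ A))) ∨ A): Gödel ¬ of 0 = 1 (operand is 0)
  Gödel value = 1
Łukasiewicz evaluation:
  not B: Łukasiewicz ¬ gives 1 − 0.6 = 0.4
  (C ∧ C) = min(0.1, 0.1) = 0.1
  (A ∧ A) = min(0.4, 0.4) = 0.4
  ((C ∧ C) → (A ∧ A)): min(1, 1 − 0.1 + 0.4) = 1
  (not B ∧ ((C ∧ C) → (A ∧ A))) = min(0.4, 1) = 0.4
  not (not B ∧ ((C ∧ C) → (A ∧ A))): Łukasiewicz ¬ gives 1 − 0.4 = 0.6
  (not (not B ∧ ((C ∧ C) → (A ∧ A))) ∨ A) = max(0.6, 0.4) = 0.6
  not (not (not B ∧ ((C ∧ C) → (A ∧ A))) ∨ A): Łukasiewicz ¬ gives 1 − 0.6 = 0.4
  not not (not (not B ∧ ((C ∧ C) → (A ∧ A))) ∨ A): Łukasiewicz ¬ gives 1 − 0.4 = 0.6
  Łukasiewicz value = 0.6
Difference: 1 − 0.6 = 0.40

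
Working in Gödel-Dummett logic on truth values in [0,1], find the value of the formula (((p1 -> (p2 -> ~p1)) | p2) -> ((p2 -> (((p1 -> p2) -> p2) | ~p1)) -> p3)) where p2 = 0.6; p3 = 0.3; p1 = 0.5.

~p1: Gödel ¬ of 0.5 = 0 (operand ≠ 0)
(p2 -> ~p1): 0.6 > 0, so result = 0
(p1 -> (p2 -> ~p1)): 0.5 > 0, so result = 0
((p1 -> (p2 -> ~p1)) | p2) = max(0, 0.6) = 0.6
(p1 -> p2): 0.5 ≤ 0.6, so result = 1
((p1 -> p2) -> p2): 1 > 0.6, so result = 0.6
~p1: Gödel ¬ of 0.5 = 0 (operand ≠ 0)
(((p1 -> p2) -> p2) | ~p1) = max(0.6, 0) = 0.6
(p2 -> (((p1 -> p2) -> p2) | ~p1)): 0.6 ≤ 0.6, so result = 1
((p2 -> (((p1 -> p2) -> p2) | ~p1)) -> p3): 1 > 0.3, so result = 0.3
(((p1 -> (p2 -> ~p1)) | p2) -> ((p2 -> (((p1 -> p2) -> p2) | ~p1)) -> p3)): 0.6 > 0.3, so result = 0.3

0.30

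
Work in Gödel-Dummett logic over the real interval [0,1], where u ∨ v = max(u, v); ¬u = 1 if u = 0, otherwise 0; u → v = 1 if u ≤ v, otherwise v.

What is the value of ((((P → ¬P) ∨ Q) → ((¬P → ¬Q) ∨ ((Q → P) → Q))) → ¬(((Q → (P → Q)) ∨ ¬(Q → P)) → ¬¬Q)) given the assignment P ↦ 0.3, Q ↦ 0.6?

0.00

¬P: Gödel ¬ of 0.3 = 0 (operand ≠ 0)
(P → ¬P): 0.3 > 0, so result = 0
((P → ¬P) ∨ Q) = max(0, 0.6) = 0.6
¬P: Gödel ¬ of 0.3 = 0 (operand ≠ 0)
¬Q: Gödel ¬ of 0.6 = 0 (operand ≠ 0)
(¬P → ¬Q): 0 ≤ 0, so result = 1
(Q → P): 0.6 > 0.3, so result = 0.3
((Q → P) → Q): 0.3 ≤ 0.6, so result = 1
((¬P → ¬Q) ∨ ((Q → P) → Q)) = max(1, 1) = 1
(((P → ¬P) ∨ Q) → ((¬P → ¬Q) ∨ ((Q → P) → Q))): 0.6 ≤ 1, so result = 1
(P → Q): 0.3 ≤ 0.6, so result = 1
(Q → (P → Q)): 0.6 ≤ 1, so result = 1
(Q → P): 0.6 > 0.3, so result = 0.3
¬(Q → P): Gödel ¬ of 0.3 = 0 (operand ≠ 0)
((Q → (P → Q)) ∨ ¬(Q → P)) = max(1, 0) = 1
¬Q: Gödel ¬ of 0.6 = 0 (operand ≠ 0)
¬¬Q: Gödel ¬ of 0 = 1 (operand is 0)
(((Q → (P → Q)) ∨ ¬(Q → P)) → ¬¬Q): 1 ≤ 1, so result = 1
¬(((Q → (P → Q)) ∨ ¬(Q → P)) → ¬¬Q): Gödel ¬ of 1 = 0 (operand ≠ 0)
((((P → ¬P) ∨ Q) → ((¬P → ¬Q) ∨ ((Q → P) → Q))) → ¬(((Q → (P → Q)) ∨ ¬(Q → P)) → ¬¬Q)): 1 > 0, so result = 0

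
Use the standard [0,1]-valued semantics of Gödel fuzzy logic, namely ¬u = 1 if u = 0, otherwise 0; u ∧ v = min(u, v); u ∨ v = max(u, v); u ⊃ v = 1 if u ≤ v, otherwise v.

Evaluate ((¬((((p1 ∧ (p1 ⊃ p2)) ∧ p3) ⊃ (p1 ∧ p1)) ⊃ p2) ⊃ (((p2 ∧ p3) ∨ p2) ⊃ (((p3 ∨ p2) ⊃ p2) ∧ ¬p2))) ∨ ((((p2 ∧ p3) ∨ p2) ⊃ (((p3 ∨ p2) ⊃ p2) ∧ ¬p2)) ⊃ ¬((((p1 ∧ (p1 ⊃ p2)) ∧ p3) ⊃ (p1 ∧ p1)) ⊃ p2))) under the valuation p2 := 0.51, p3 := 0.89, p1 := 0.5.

1.00

(p1 ⊃ p2): 0.5 ≤ 0.51, so result = 1
(p1 ∧ (p1 ⊃ p2)) = min(0.5, 1) = 0.5
((p1 ∧ (p1 ⊃ p2)) ∧ p3) = min(0.5, 0.89) = 0.5
(p1 ∧ p1) = min(0.5, 0.5) = 0.5
(((p1 ∧ (p1 ⊃ p2)) ∧ p3) ⊃ (p1 ∧ p1)): 0.5 ≤ 0.5, so result = 1
((((p1 ∧ (p1 ⊃ p2)) ∧ p3) ⊃ (p1 ∧ p1)) ⊃ p2): 1 > 0.51, so result = 0.51
¬((((p1 ∧ (p1 ⊃ p2)) ∧ p3) ⊃ (p1 ∧ p1)) ⊃ p2): Gödel ¬ of 0.51 = 0 (operand ≠ 0)
(p2 ∧ p3) = min(0.51, 0.89) = 0.51
((p2 ∧ p3) ∨ p2) = max(0.51, 0.51) = 0.51
(p3 ∨ p2) = max(0.89, 0.51) = 0.89
((p3 ∨ p2) ⊃ p2): 0.89 > 0.51, so result = 0.51
¬p2: Gödel ¬ of 0.51 = 0 (operand ≠ 0)
(((p3 ∨ p2) ⊃ p2) ∧ ¬p2) = min(0.51, 0) = 0
(((p2 ∧ p3) ∨ p2) ⊃ (((p3 ∨ p2) ⊃ p2) ∧ ¬p2)): 0.51 > 0, so result = 0
(¬((((p1 ∧ (p1 ⊃ p2)) ∧ p3) ⊃ (p1 ∧ p1)) ⊃ p2) ⊃ (((p2 ∧ p3) ∨ p2) ⊃ (((p3 ∨ p2) ⊃ p2) ∧ ¬p2))): 0 ≤ 0, so result = 1
(p2 ∧ p3) = min(0.51, 0.89) = 0.51
((p2 ∧ p3) ∨ p2) = max(0.51, 0.51) = 0.51
(p3 ∨ p2) = max(0.89, 0.51) = 0.89
((p3 ∨ p2) ⊃ p2): 0.89 > 0.51, so result = 0.51
¬p2: Gödel ¬ of 0.51 = 0 (operand ≠ 0)
(((p3 ∨ p2) ⊃ p2) ∧ ¬p2) = min(0.51, 0) = 0
(((p2 ∧ p3) ∨ p2) ⊃ (((p3 ∨ p2) ⊃ p2) ∧ ¬p2)): 0.51 > 0, so result = 0
(p1 ⊃ p2): 0.5 ≤ 0.51, so result = 1
(p1 ∧ (p1 ⊃ p2)) = min(0.5, 1) = 0.5
((p1 ∧ (p1 ⊃ p2)) ∧ p3) = min(0.5, 0.89) = 0.5
(p1 ∧ p1) = min(0.5, 0.5) = 0.5
(((p1 ∧ (p1 ⊃ p2)) ∧ p3) ⊃ (p1 ∧ p1)): 0.5 ≤ 0.5, so result = 1
((((p1 ∧ (p1 ⊃ p2)) ∧ p3) ⊃ (p1 ∧ p1)) ⊃ p2): 1 > 0.51, so result = 0.51
¬((((p1 ∧ (p1 ⊃ p2)) ∧ p3) ⊃ (p1 ∧ p1)) ⊃ p2): Gödel ¬ of 0.51 = 0 (operand ≠ 0)
((((p2 ∧ p3) ∨ p2) ⊃ (((p3 ∨ p2) ⊃ p2) ∧ ¬p2)) ⊃ ¬((((p1 ∧ (p1 ⊃ p2)) ∧ p3) ⊃ (p1 ∧ p1)) ⊃ p2)): 0 ≤ 0, so result = 1
((¬((((p1 ∧ (p1 ⊃ p2)) ∧ p3) ⊃ (p1 ∧ p1)) ⊃ p2) ⊃ (((p2 ∧ p3) ∨ p2) ⊃ (((p3 ∨ p2) ⊃ p2) ∧ ¬p2))) ∨ ((((p2 ∧ p3) ∨ p2) ⊃ (((p3 ∨ p2) ⊃ p2) ∧ ¬p2)) ⊃ ¬((((p1 ∧ (p1 ⊃ p2)) ∧ p3) ⊃ (p1 ∧ p1)) ⊃ p2))) = max(1, 1) = 1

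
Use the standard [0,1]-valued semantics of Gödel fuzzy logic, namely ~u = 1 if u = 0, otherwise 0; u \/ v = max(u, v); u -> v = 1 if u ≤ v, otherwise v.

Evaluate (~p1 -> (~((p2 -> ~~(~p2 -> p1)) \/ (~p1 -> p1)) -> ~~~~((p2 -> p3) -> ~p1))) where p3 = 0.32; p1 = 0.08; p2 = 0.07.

~p1: Gödel ¬ of 0.08 = 0 (operand ≠ 0)
~p2: Gödel ¬ of 0.07 = 0 (operand ≠ 0)
(~p2 -> p1): 0 ≤ 0.08, so result = 1
~(~p2 -> p1): Gödel ¬ of 1 = 0 (operand ≠ 0)
~~(~p2 -> p1): Gödel ¬ of 0 = 1 (operand is 0)
(p2 -> ~~(~p2 -> p1)): 0.07 ≤ 1, so result = 1
~p1: Gödel ¬ of 0.08 = 0 (operand ≠ 0)
(~p1 -> p1): 0 ≤ 0.08, so result = 1
((p2 -> ~~(~p2 -> p1)) \/ (~p1 -> p1)) = max(1, 1) = 1
~((p2 -> ~~(~p2 -> p1)) \/ (~p1 -> p1)): Gödel ¬ of 1 = 0 (operand ≠ 0)
(p2 -> p3): 0.07 ≤ 0.32, so result = 1
~p1: Gödel ¬ of 0.08 = 0 (operand ≠ 0)
((p2 -> p3) -> ~p1): 1 > 0, so result = 0
~((p2 -> p3) -> ~p1): Gödel ¬ of 0 = 1 (operand is 0)
~~((p2 -> p3) -> ~p1): Gödel ¬ of 1 = 0 (operand ≠ 0)
~~~((p2 -> p3) -> ~p1): Gödel ¬ of 0 = 1 (operand is 0)
~~~~((p2 -> p3) -> ~p1): Gödel ¬ of 1 = 0 (operand ≠ 0)
(~((p2 -> ~~(~p2 -> p1)) \/ (~p1 -> p1)) -> ~~~~((p2 -> p3) -> ~p1)): 0 ≤ 0, so result = 1
(~p1 -> (~((p2 -> ~~(~p2 -> p1)) \/ (~p1 -> p1)) -> ~~~~((p2 -> p3) -> ~p1))): 0 ≤ 1, so result = 1

1.00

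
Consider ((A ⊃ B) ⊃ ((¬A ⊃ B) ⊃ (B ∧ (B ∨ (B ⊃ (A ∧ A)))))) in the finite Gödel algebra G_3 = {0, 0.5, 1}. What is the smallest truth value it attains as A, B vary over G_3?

The minimum is attained at A = 0.5, B = 0.5:
  (A ⊃ B): 0.5 ≤ 0.5, so result = 1
  ¬A: Gödel ¬ of 0.5 = 0 (operand ≠ 0)
  (¬A ⊃ B): 0 ≤ 0.5, so result = 1
  (A ∧ A) = min(0.5, 0.5) = 0.5
  (B ⊃ (A ∧ A)): 0.5 ≤ 0.5, so result = 1
  (B ∨ (B ⊃ (A ∧ A))) = max(0.5, 1) = 1
  (B ∧ (B ∨ (B ⊃ (A ∧ A)))) = min(0.5, 1) = 0.5
  ((¬A ⊃ B) ⊃ (B ∧ (B ∨ (B ⊃ (A ∧ A))))): 1 > 0.5, so result = 0.5
  ((A ⊃ B) ⊃ ((¬A ⊃ B) ⊃ (B ∧ (B ∨ (B ⊃ (A ∧ A)))))): 1 > 0.5, so result = 0.5
Checking all 9 assignments confirms none give a value below 0.50.

0.50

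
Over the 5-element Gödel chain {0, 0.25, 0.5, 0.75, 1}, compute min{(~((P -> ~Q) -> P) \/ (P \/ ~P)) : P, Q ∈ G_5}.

0.25

The minimum is attained at P = 0.25, Q = 0:
  ~Q: Gödel ¬ of 0 = 1 (operand is 0)
  (P -> ~Q): 0.25 ≤ 1, so result = 1
  ((P -> ~Q) -> P): 1 > 0.25, so result = 0.25
  ~((P -> ~Q) -> P): Gödel ¬ of 0.25 = 0 (operand ≠ 0)
  ~P: Gödel ¬ of 0.25 = 0 (operand ≠ 0)
  (P \/ ~P) = max(0.25, 0) = 0.25
  (~((P -> ~Q) -> P) \/ (P \/ ~P)) = max(0, 0.25) = 0.25
Checking all 25 assignments confirms none give a value below 0.25.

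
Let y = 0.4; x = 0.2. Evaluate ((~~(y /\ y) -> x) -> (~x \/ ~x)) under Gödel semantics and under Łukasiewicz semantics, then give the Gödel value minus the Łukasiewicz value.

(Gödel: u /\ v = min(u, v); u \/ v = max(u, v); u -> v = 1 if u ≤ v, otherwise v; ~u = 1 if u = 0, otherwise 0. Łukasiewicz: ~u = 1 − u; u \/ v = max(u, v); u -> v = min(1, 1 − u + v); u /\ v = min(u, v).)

Gödel evaluation:
  (y /\ y) = min(0.4, 0.4) = 0.4
  ~(y /\ y): Gödel ¬ of 0.4 = 0 (operand ≠ 0)
  ~~(y /\ y): Gödel ¬ of 0 = 1 (operand is 0)
  (~~(y /\ y) -> x): 1 > 0.2, so result = 0.2
  ~x: Gödel ¬ of 0.2 = 0 (operand ≠ 0)
  ~x: Gödel ¬ of 0.2 = 0 (operand ≠ 0)
  (~x \/ ~x) = max(0, 0) = 0
  ((~~(y /\ y) -> x) -> (~x \/ ~x)): 0.2 > 0, so result = 0
  Gödel value = 0
Łukasiewicz evaluation:
  (y /\ y) = min(0.4, 0.4) = 0.4
  ~(y /\ y): Łukasiewicz ¬ gives 1 − 0.4 = 0.6
  ~~(y /\ y): Łukasiewicz ¬ gives 1 − 0.6 = 0.4
  (~~(y /\ y) -> x): min(1, 1 − 0.4 + 0.2) = 0.8
  ~x: Łukasiewicz ¬ gives 1 − 0.2 = 0.8
  ~x: Łukasiewicz ¬ gives 1 − 0.2 = 0.8
  (~x \/ ~x) = max(0.8, 0.8) = 0.8
  ((~~(y /\ y) -> x) -> (~x \/ ~x)): min(1, 1 − 0.8 + 0.8) = 1
  Łukasiewicz value = 1
Difference: 0 − 1 = -1.00

-1.00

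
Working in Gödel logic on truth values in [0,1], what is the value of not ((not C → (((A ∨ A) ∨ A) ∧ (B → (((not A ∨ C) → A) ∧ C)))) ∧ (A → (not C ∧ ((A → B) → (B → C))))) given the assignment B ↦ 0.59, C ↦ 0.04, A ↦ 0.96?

1.00

not C: Gödel ¬ of 0.04 = 0 (operand ≠ 0)
(A ∨ A) = max(0.96, 0.96) = 0.96
((A ∨ A) ∨ A) = max(0.96, 0.96) = 0.96
not A: Gödel ¬ of 0.96 = 0 (operand ≠ 0)
(not A ∨ C) = max(0, 0.04) = 0.04
((not A ∨ C) → A): 0.04 ≤ 0.96, so result = 1
(((not A ∨ C) → A) ∧ C) = min(1, 0.04) = 0.04
(B → (((not A ∨ C) → A) ∧ C)): 0.59 > 0.04, so result = 0.04
(((A ∨ A) ∨ A) ∧ (B → (((not A ∨ C) → A) ∧ C))) = min(0.96, 0.04) = 0.04
(not C → (((A ∨ A) ∨ A) ∧ (B → (((not A ∨ C) → A) ∧ C)))): 0 ≤ 0.04, so result = 1
not C: Gödel ¬ of 0.04 = 0 (operand ≠ 0)
(A → B): 0.96 > 0.59, so result = 0.59
(B → C): 0.59 > 0.04, so result = 0.04
((A → B) → (B → C)): 0.59 > 0.04, so result = 0.04
(not C ∧ ((A → B) → (B → C))) = min(0, 0.04) = 0
(A → (not C ∧ ((A → B) → (B → C)))): 0.96 > 0, so result = 0
((not C → (((A ∨ A) ∨ A) ∧ (B → (((not A ∨ C) → A) ∧ C)))) ∧ (A → (not C ∧ ((A → B) → (B → C))))) = min(1, 0) = 0
not ((not C → (((A ∨ A) ∨ A) ∧ (B → (((not A ∨ C) → A) ∧ C)))) ∧ (A → (not C ∧ ((A → B) → (B → C))))): Gödel ¬ of 0 = 1 (operand is 0)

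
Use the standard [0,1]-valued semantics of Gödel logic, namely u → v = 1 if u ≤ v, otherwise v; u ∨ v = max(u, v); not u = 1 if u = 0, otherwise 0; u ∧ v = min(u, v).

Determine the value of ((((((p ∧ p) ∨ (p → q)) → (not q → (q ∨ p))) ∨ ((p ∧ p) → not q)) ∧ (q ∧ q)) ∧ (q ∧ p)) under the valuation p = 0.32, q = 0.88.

(p ∧ p) = min(0.32, 0.32) = 0.32
(p → q): 0.32 ≤ 0.88, so result = 1
((p ∧ p) ∨ (p → q)) = max(0.32, 1) = 1
not q: Gödel ¬ of 0.88 = 0 (operand ≠ 0)
(q ∨ p) = max(0.88, 0.32) = 0.88
(not q → (q ∨ p)): 0 ≤ 0.88, so result = 1
(((p ∧ p) ∨ (p → q)) → (not q → (q ∨ p))): 1 ≤ 1, so result = 1
(p ∧ p) = min(0.32, 0.32) = 0.32
not q: Gödel ¬ of 0.88 = 0 (operand ≠ 0)
((p ∧ p) → not q): 0.32 > 0, so result = 0
((((p ∧ p) ∨ (p → q)) → (not q → (q ∨ p))) ∨ ((p ∧ p) → not q)) = max(1, 0) = 1
(q ∧ q) = min(0.88, 0.88) = 0.88
(((((p ∧ p) ∨ (p → q)) → (not q → (q ∨ p))) ∨ ((p ∧ p) → not q)) ∧ (q ∧ q)) = min(1, 0.88) = 0.88
(q ∧ p) = min(0.88, 0.32) = 0.32
((((((p ∧ p) ∨ (p → q)) → (not q → (q ∨ p))) ∨ ((p ∧ p) → not q)) ∧ (q ∧ q)) ∧ (q ∧ p)) = min(0.88, 0.32) = 0.32

0.32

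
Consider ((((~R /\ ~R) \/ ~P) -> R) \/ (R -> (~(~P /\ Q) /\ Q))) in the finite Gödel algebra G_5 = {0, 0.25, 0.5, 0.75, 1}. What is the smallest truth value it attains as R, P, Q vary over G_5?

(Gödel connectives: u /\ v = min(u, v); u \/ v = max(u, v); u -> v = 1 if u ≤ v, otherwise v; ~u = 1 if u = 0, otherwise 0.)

The minimum is attained at R = 0.25, P = 0, Q = 0:
  ~R: Gödel ¬ of 0.25 = 0 (operand ≠ 0)
  ~R: Gödel ¬ of 0.25 = 0 (operand ≠ 0)
  (~R /\ ~R) = min(0, 0) = 0
  ~P: Gödel ¬ of 0 = 1 (operand is 0)
  ((~R /\ ~R) \/ ~P) = max(0, 1) = 1
  (((~R /\ ~R) \/ ~P) -> R): 1 > 0.25, so result = 0.25
  ~P: Gödel ¬ of 0 = 1 (operand is 0)
  (~P /\ Q) = min(1, 0) = 0
  ~(~P /\ Q): Gödel ¬ of 0 = 1 (operand is 0)
  (~(~P /\ Q) /\ Q) = min(1, 0) = 0
  (R -> (~(~P /\ Q) /\ Q)): 0.25 > 0, so result = 0
  ((((~R /\ ~R) \/ ~P) -> R) \/ (R -> (~(~P /\ Q) /\ Q))) = max(0.25, 0) = 0.25
Checking all 125 assignments confirms none give a value below 0.25.

0.25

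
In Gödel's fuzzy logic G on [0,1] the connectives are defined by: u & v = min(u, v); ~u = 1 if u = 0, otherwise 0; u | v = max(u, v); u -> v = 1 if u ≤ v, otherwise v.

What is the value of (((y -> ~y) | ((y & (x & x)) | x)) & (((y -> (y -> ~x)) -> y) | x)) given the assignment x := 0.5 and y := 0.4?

~y: Gödel ¬ of 0.4 = 0 (operand ≠ 0)
(y -> ~y): 0.4 > 0, so result = 0
(x & x) = min(0.5, 0.5) = 0.5
(y & (x & x)) = min(0.4, 0.5) = 0.4
((y & (x & x)) | x) = max(0.4, 0.5) = 0.5
((y -> ~y) | ((y & (x & x)) | x)) = max(0, 0.5) = 0.5
~x: Gödel ¬ of 0.5 = 0 (operand ≠ 0)
(y -> ~x): 0.4 > 0, so result = 0
(y -> (y -> ~x)): 0.4 > 0, so result = 0
((y -> (y -> ~x)) -> y): 0 ≤ 0.4, so result = 1
(((y -> (y -> ~x)) -> y) | x) = max(1, 0.5) = 1
(((y -> ~y) | ((y & (x & x)) | x)) & (((y -> (y -> ~x)) -> y) | x)) = min(0.5, 1) = 0.5

0.50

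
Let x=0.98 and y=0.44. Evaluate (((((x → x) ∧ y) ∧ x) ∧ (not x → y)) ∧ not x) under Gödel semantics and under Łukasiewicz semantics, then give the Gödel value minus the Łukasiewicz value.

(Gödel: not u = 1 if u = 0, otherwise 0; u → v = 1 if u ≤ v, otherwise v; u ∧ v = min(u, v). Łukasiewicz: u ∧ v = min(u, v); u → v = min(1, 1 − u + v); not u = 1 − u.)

-0.02

Gödel evaluation:
  (x → x): 0.98 ≤ 0.98, so result = 1
  ((x → x) ∧ y) = min(1, 0.44) = 0.44
  (((x → x) ∧ y) ∧ x) = min(0.44, 0.98) = 0.44
  not x: Gödel ¬ of 0.98 = 0 (operand ≠ 0)
  (not x → y): 0 ≤ 0.44, so result = 1
  ((((x → x) ∧ y) ∧ x) ∧ (not x → y)) = min(0.44, 1) = 0.44
  not x: Gödel ¬ of 0.98 = 0 (operand ≠ 0)
  (((((x → x) ∧ y) ∧ x) ∧ (not x → y)) ∧ not x) = min(0.44, 0) = 0
  Gödel value = 0
Łukasiewicz evaluation:
  (x → x): min(1, 1 − 0.98 + 0.98) = 1
  ((x → x) ∧ y) = min(1, 0.44) = 0.44
  (((x → x) ∧ y) ∧ x) = min(0.44, 0.98) = 0.44
  not x: Łukasiewicz ¬ gives 1 − 0.98 = 0.02
  (not x → y): min(1, 1 − 0.02 + 0.44) = 1
  ((((x → x) ∧ y) ∧ x) ∧ (not x → y)) = min(0.44, 1) = 0.44
  not x: Łukasiewicz ¬ gives 1 − 0.98 = 0.02
  (((((x → x) ∧ y) ∧ x) ∧ (not x → y)) ∧ not x) = min(0.44, 0.02) = 0.02
  Łukasiewicz value = 0.02
Difference: 0 − 0.02 = -0.02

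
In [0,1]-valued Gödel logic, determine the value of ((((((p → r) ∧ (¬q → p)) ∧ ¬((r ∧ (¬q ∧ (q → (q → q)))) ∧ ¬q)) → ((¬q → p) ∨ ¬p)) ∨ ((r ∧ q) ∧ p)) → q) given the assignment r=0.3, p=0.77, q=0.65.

(p → r): 0.77 > 0.3, so result = 0.3
¬q: Gödel ¬ of 0.65 = 0 (operand ≠ 0)
(¬q → p): 0 ≤ 0.77, so result = 1
((p → r) ∧ (¬q → p)) = min(0.3, 1) = 0.3
¬q: Gödel ¬ of 0.65 = 0 (operand ≠ 0)
(q → q): 0.65 ≤ 0.65, so result = 1
(q → (q → q)): 0.65 ≤ 1, so result = 1
(¬q ∧ (q → (q → q))) = min(0, 1) = 0
(r ∧ (¬q ∧ (q → (q → q)))) = min(0.3, 0) = 0
¬q: Gödel ¬ of 0.65 = 0 (operand ≠ 0)
((r ∧ (¬q ∧ (q → (q → q)))) ∧ ¬q) = min(0, 0) = 0
¬((r ∧ (¬q ∧ (q → (q → q)))) ∧ ¬q): Gödel ¬ of 0 = 1 (operand is 0)
(((p → r) ∧ (¬q → p)) ∧ ¬((r ∧ (¬q ∧ (q → (q → q)))) ∧ ¬q)) = min(0.3, 1) = 0.3
¬q: Gödel ¬ of 0.65 = 0 (operand ≠ 0)
(¬q → p): 0 ≤ 0.77, so result = 1
¬p: Gödel ¬ of 0.77 = 0 (operand ≠ 0)
((¬q → p) ∨ ¬p) = max(1, 0) = 1
((((p → r) ∧ (¬q → p)) ∧ ¬((r ∧ (¬q ∧ (q → (q → q)))) ∧ ¬q)) → ((¬q → p) ∨ ¬p)): 0.3 ≤ 1, so result = 1
(r ∧ q) = min(0.3, 0.65) = 0.3
((r ∧ q) ∧ p) = min(0.3, 0.77) = 0.3
(((((p → r) ∧ (¬q → p)) ∧ ¬((r ∧ (¬q ∧ (q → (q → q)))) ∧ ¬q)) → ((¬q → p) ∨ ¬p)) ∨ ((r ∧ q) ∧ p)) = max(1, 0.3) = 1
((((((p → r) ∧ (¬q → p)) ∧ ¬((r ∧ (¬q ∧ (q → (q → q)))) ∧ ¬q)) → ((¬q → p) ∨ ¬p)) ∨ ((r ∧ q) ∧ p)) → q): 1 > 0.65, so result = 0.65

0.65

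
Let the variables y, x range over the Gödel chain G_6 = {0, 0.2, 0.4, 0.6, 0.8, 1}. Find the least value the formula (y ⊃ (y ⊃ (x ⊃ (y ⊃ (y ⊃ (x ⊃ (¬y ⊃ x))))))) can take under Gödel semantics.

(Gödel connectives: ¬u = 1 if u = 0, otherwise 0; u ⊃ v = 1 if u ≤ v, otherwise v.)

1.00

Every assignment gives 1. For instance at y = 0, x = 0:
  ¬y: Gödel ¬ of 0 = 1 (operand is 0)
  (¬y ⊃ x): 1 > 0, so result = 0
  (x ⊃ (¬y ⊃ x)): 0 ≤ 0, so result = 1
  (y ⊃ (x ⊃ (¬y ⊃ x))): 0 ≤ 1, so result = 1
  (y ⊃ (y ⊃ (x ⊃ (¬y ⊃ x)))): 0 ≤ 1, so result = 1
  (x ⊃ (y ⊃ (y ⊃ (x ⊃ (¬y ⊃ x))))): 0 ≤ 1, so result = 1
  (y ⊃ (x ⊃ (y ⊃ (y ⊃ (x ⊃ (¬y ⊃ x)))))): 0 ≤ 1, so result = 1
  (y ⊃ (y ⊃ (x ⊃ (y ⊃ (y ⊃ (x ⊃ (¬y ⊃ x))))))): 0 ≤ 1, so result = 1
All 36 assignments give value 1 — the formula is a G_6-tautology.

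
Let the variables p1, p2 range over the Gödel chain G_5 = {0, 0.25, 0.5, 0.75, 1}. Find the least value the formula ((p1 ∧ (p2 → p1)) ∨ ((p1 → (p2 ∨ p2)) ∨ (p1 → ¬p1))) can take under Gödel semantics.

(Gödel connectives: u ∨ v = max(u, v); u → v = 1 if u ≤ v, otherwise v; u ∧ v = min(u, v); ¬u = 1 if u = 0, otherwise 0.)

0.25

The minimum is attained at p1 = 0.25, p2 = 0:
  (p2 → p1): 0 ≤ 0.25, so result = 1
  (p1 ∧ (p2 → p1)) = min(0.25, 1) = 0.25
  (p2 ∨ p2) = max(0, 0) = 0
  (p1 → (p2 ∨ p2)): 0.25 > 0, so result = 0
  ¬p1: Gödel ¬ of 0.25 = 0 (operand ≠ 0)
  (p1 → ¬p1): 0.25 > 0, so result = 0
  ((p1 → (p2 ∨ p2)) ∨ (p1 → ¬p1)) = max(0, 0) = 0
  ((p1 ∧ (p2 → p1)) ∨ ((p1 → (p2 ∨ p2)) ∨ (p1 → ¬p1))) = max(0.25, 0) = 0.25
Checking all 25 assignments confirms none give a value below 0.25.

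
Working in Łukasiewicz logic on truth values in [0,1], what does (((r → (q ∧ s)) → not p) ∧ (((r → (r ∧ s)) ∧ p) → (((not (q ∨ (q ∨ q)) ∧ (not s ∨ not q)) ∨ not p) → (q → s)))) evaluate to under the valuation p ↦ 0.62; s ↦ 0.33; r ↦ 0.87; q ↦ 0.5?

0.92

(q ∧ s) = min(0.5, 0.33) = 0.33
(r → (q ∧ s)): min(1, 1 − 0.87 + 0.33) = 0.46
not p: Łukasiewicz ¬ gives 1 − 0.62 = 0.38
((r → (q ∧ s)) → not p): min(1, 1 − 0.46 + 0.38) = 0.92
(r ∧ s) = min(0.87, 0.33) = 0.33
(r → (r ∧ s)): min(1, 1 − 0.87 + 0.33) = 0.46
((r → (r ∧ s)) ∧ p) = min(0.46, 0.62) = 0.46
(q ∨ q) = max(0.5, 0.5) = 0.5
(q ∨ (q ∨ q)) = max(0.5, 0.5) = 0.5
not (q ∨ (q ∨ q)): Łukasiewicz ¬ gives 1 − 0.5 = 0.5
not s: Łukasiewicz ¬ gives 1 − 0.33 = 0.67
not q: Łukasiewicz ¬ gives 1 − 0.5 = 0.5
(not s ∨ not q) = max(0.67, 0.5) = 0.67
(not (q ∨ (q ∨ q)) ∧ (not s ∨ not q)) = min(0.5, 0.67) = 0.5
not p: Łukasiewicz ¬ gives 1 − 0.62 = 0.38
((not (q ∨ (q ∨ q)) ∧ (not s ∨ not q)) ∨ not p) = max(0.5, 0.38) = 0.5
(q → s): min(1, 1 − 0.5 + 0.33) = 0.83
(((not (q ∨ (q ∨ q)) ∧ (not s ∨ not q)) ∨ not p) → (q → s)): min(1, 1 − 0.5 + 0.83) = 1
(((r → (r ∧ s)) ∧ p) → (((not (q ∨ (q ∨ q)) ∧ (not s ∨ not q)) ∨ not p) → (q → s))): min(1, 1 − 0.46 + 1) = 1
(((r → (q ∧ s)) → not p) ∧ (((r → (r ∧ s)) ∧ p) → (((not (q ∨ (q ∨ q)) ∧ (not s ∨ not q)) ∨ not p) → (q → s)))) = min(0.92, 1) = 0.92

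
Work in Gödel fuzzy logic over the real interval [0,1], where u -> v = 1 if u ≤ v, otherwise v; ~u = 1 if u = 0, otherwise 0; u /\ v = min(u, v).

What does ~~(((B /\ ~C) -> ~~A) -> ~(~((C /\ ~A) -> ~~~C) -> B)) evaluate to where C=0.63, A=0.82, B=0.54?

~C: Gödel ¬ of 0.63 = 0 (operand ≠ 0)
(B /\ ~C) = min(0.54, 0) = 0
~A: Gödel ¬ of 0.82 = 0 (operand ≠ 0)
~~A: Gödel ¬ of 0 = 1 (operand is 0)
((B /\ ~C) -> ~~A): 0 ≤ 1, so result = 1
~A: Gödel ¬ of 0.82 = 0 (operand ≠ 0)
(C /\ ~A) = min(0.63, 0) = 0
~C: Gödel ¬ of 0.63 = 0 (operand ≠ 0)
~~C: Gödel ¬ of 0 = 1 (operand is 0)
~~~C: Gödel ¬ of 1 = 0 (operand ≠ 0)
((C /\ ~A) -> ~~~C): 0 ≤ 0, so result = 1
~((C /\ ~A) -> ~~~C): Gödel ¬ of 1 = 0 (operand ≠ 0)
(~((C /\ ~A) -> ~~~C) -> B): 0 ≤ 0.54, so result = 1
~(~((C /\ ~A) -> ~~~C) -> B): Gödel ¬ of 1 = 0 (operand ≠ 0)
(((B /\ ~C) -> ~~A) -> ~(~((C /\ ~A) -> ~~~C) -> B)): 1 > 0, so result = 0
~(((B /\ ~C) -> ~~A) -> ~(~((C /\ ~A) -> ~~~C) -> B)): Gödel ¬ of 0 = 1 (operand is 0)
~~(((B /\ ~C) -> ~~A) -> ~(~((C /\ ~A) -> ~~~C) -> B)): Gödel ¬ of 1 = 0 (operand ≠ 0)

0.00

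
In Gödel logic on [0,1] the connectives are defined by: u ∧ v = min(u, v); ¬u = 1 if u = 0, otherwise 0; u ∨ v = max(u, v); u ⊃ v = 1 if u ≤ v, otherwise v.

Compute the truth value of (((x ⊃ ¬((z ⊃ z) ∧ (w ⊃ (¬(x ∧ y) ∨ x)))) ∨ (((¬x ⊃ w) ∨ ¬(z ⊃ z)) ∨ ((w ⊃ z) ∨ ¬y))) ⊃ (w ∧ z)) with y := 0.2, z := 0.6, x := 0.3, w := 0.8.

0.60

(z ⊃ z): 0.6 ≤ 0.6, so result = 1
(x ∧ y) = min(0.3, 0.2) = 0.2
¬(x ∧ y): Gödel ¬ of 0.2 = 0 (operand ≠ 0)
(¬(x ∧ y) ∨ x) = max(0, 0.3) = 0.3
(w ⊃ (¬(x ∧ y) ∨ x)): 0.8 > 0.3, so result = 0.3
((z ⊃ z) ∧ (w ⊃ (¬(x ∧ y) ∨ x))) = min(1, 0.3) = 0.3
¬((z ⊃ z) ∧ (w ⊃ (¬(x ∧ y) ∨ x))): Gödel ¬ of 0.3 = 0 (operand ≠ 0)
(x ⊃ ¬((z ⊃ z) ∧ (w ⊃ (¬(x ∧ y) ∨ x)))): 0.3 > 0, so result = 0
¬x: Gödel ¬ of 0.3 = 0 (operand ≠ 0)
(¬x ⊃ w): 0 ≤ 0.8, so result = 1
(z ⊃ z): 0.6 ≤ 0.6, so result = 1
¬(z ⊃ z): Gödel ¬ of 1 = 0 (operand ≠ 0)
((¬x ⊃ w) ∨ ¬(z ⊃ z)) = max(1, 0) = 1
(w ⊃ z): 0.8 > 0.6, so result = 0.6
¬y: Gödel ¬ of 0.2 = 0 (operand ≠ 0)
((w ⊃ z) ∨ ¬y) = max(0.6, 0) = 0.6
(((¬x ⊃ w) ∨ ¬(z ⊃ z)) ∨ ((w ⊃ z) ∨ ¬y)) = max(1, 0.6) = 1
((x ⊃ ¬((z ⊃ z) ∧ (w ⊃ (¬(x ∧ y) ∨ x)))) ∨ (((¬x ⊃ w) ∨ ¬(z ⊃ z)) ∨ ((w ⊃ z) ∨ ¬y))) = max(0, 1) = 1
(w ∧ z) = min(0.8, 0.6) = 0.6
(((x ⊃ ¬((z ⊃ z) ∧ (w ⊃ (¬(x ∧ y) ∨ x)))) ∨ (((¬x ⊃ w) ∨ ¬(z ⊃ z)) ∨ ((w ⊃ z) ∨ ¬y))) ⊃ (w ∧ z)): 1 > 0.6, so result = 0.6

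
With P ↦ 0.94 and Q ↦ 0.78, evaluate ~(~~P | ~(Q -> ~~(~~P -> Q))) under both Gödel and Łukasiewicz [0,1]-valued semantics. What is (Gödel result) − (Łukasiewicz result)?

-0.06

Gödel evaluation:
  ~P: Gödel ¬ of 0.94 = 0 (operand ≠ 0)
  ~~P: Gödel ¬ of 0 = 1 (operand is 0)
  ~P: Gödel ¬ of 0.94 = 0 (operand ≠ 0)
  ~~P: Gödel ¬ of 0 = 1 (operand is 0)
  (~~P -> Q): 1 > 0.78, so result = 0.78
  ~(~~P -> Q): Gödel ¬ of 0.78 = 0 (operand ≠ 0)
  ~~(~~P -> Q): Gödel ¬ of 0 = 1 (operand is 0)
  (Q -> ~~(~~P -> Q)): 0.78 ≤ 1, so result = 1
  ~(Q -> ~~(~~P -> Q)): Gödel ¬ of 1 = 0 (operand ≠ 0)
  (~~P | ~(Q -> ~~(~~P -> Q))) = max(1, 0) = 1
  ~(~~P | ~(Q -> ~~(~~P -> Q))): Gödel ¬ of 1 = 0 (operand ≠ 0)
  Gödel value = 0
Łukasiewicz evaluation:
  ~P: Łukasiewicz ¬ gives 1 − 0.94 = 0.06
  ~~P: Łukasiewicz ¬ gives 1 − 0.06 = 0.94
  ~P: Łukasiewicz ¬ gives 1 − 0.94 = 0.06
  ~~P: Łukasiewicz ¬ gives 1 − 0.06 = 0.94
  (~~P -> Q): min(1, 1 − 0.94 + 0.78) = 0.84
  ~(~~P -> Q): Łukasiewicz ¬ gives 1 − 0.84 = 0.16
  ~~(~~P -> Q): Łukasiewicz ¬ gives 1 − 0.16 = 0.84
  (Q -> ~~(~~P -> Q)): min(1, 1 − 0.78 + 0.84) = 1
  ~(Q -> ~~(~~P -> Q)): Łukasiewicz ¬ gives 1 − 1 = 0
  (~~P | ~(Q -> ~~(~~P -> Q))) = max(0.94, 0) = 0.94
  ~(~~P | ~(Q -> ~~(~~P -> Q))): Łukasiewicz ¬ gives 1 − 0.94 = 0.06
  Łukasiewicz value = 0.06
Difference: 0 − 0.06 = -0.06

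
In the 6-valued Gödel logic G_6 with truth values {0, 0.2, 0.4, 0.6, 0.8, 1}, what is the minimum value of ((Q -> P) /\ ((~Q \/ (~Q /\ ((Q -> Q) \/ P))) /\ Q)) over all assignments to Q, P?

The minimum is attained at Q = 0, P = 0:
  (Q -> P): 0 ≤ 0, so result = 1
  ~Q: Gödel ¬ of 0 = 1 (operand is 0)
  ~Q: Gödel ¬ of 0 = 1 (operand is 0)
  (Q -> Q): 0 ≤ 0, so result = 1
  ((Q -> Q) \/ P) = max(1, 0) = 1
  (~Q /\ ((Q -> Q) \/ P)) = min(1, 1) = 1
  (~Q \/ (~Q /\ ((Q -> Q) \/ P))) = max(1, 1) = 1
  ((~Q \/ (~Q /\ ((Q -> Q) \/ P))) /\ Q) = min(1, 0) = 0
  ((Q -> P) /\ ((~Q \/ (~Q /\ ((Q -> Q) \/ P))) /\ Q)) = min(1, 0) = 0
Checking all 36 assignments confirms none give a value below 0.00.

0.00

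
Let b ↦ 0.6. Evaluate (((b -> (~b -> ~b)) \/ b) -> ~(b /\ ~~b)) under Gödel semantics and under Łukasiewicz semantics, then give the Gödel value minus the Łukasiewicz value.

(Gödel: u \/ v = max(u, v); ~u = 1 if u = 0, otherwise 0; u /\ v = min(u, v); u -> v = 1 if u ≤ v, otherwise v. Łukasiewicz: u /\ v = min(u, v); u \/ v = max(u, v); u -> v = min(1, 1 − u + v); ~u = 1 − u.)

Gödel evaluation:
  ~b: Gödel ¬ of 0.6 = 0 (operand ≠ 0)
  ~b: Gödel ¬ of 0.6 = 0 (operand ≠ 0)
  (~b -> ~b): 0 ≤ 0, so result = 1
  (b -> (~b -> ~b)): 0.6 ≤ 1, so result = 1
  ((b -> (~b -> ~b)) \/ b) = max(1, 0.6) = 1
  ~b: Gödel ¬ of 0.6 = 0 (operand ≠ 0)
  ~~b: Gödel ¬ of 0 = 1 (operand is 0)
  (b /\ ~~b) = min(0.6, 1) = 0.6
  ~(b /\ ~~b): Gödel ¬ of 0.6 = 0 (operand ≠ 0)
  (((b -> (~b -> ~b)) \/ b) -> ~(b /\ ~~b)): 1 > 0, so result = 0
  Gödel value = 0
Łukasiewicz evaluation:
  ~b: Łukasiewicz ¬ gives 1 − 0.6 = 0.4
  ~b: Łukasiewicz ¬ gives 1 − 0.6 = 0.4
  (~b -> ~b): min(1, 1 − 0.4 + 0.4) = 1
  (b -> (~b -> ~b)): min(1, 1 − 0.6 + 1) = 1
  ((b -> (~b -> ~b)) \/ b) = max(1, 0.6) = 1
  ~b: Łukasiewicz ¬ gives 1 − 0.6 = 0.4
  ~~b: Łukasiewicz ¬ gives 1 − 0.4 = 0.6
  (b /\ ~~b) = min(0.6, 0.6) = 0.6
  ~(b /\ ~~b): Łukasiewicz ¬ gives 1 − 0.6 = 0.4
  (((b -> (~b -> ~b)) \/ b) -> ~(b /\ ~~b)): min(1, 1 − 1 + 0.4) = 0.4
  Łukasiewicz value = 0.4
Difference: 0 − 0.4 = -0.40

-0.40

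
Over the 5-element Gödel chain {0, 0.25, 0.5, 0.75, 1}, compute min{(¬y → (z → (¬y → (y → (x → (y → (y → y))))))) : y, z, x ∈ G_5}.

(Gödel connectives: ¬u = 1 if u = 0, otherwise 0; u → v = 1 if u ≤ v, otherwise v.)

Every assignment gives 1. For instance at y = 0, z = 0, x = 0:
  ¬y: Gödel ¬ of 0 = 1 (operand is 0)
  ¬y: Gödel ¬ of 0 = 1 (operand is 0)
  (y → y): 0 ≤ 0, so result = 1
  (y → (y → y)): 0 ≤ 1, so result = 1
  (x → (y → (y → y))): 0 ≤ 1, so result = 1
  (y → (x → (y → (y → y)))): 0 ≤ 1, so result = 1
  (¬y → (y → (x → (y → (y → y))))): 1 ≤ 1, so result = 1
  (z → (¬y → (y → (x → (y → (y → y)))))): 0 ≤ 1, so result = 1
  (¬y → (z → (¬y → (y → (x → (y → (y → y))))))): 1 ≤ 1, so result = 1
All 125 assignments give value 1 — the formula is a G_5-tautology.

1.00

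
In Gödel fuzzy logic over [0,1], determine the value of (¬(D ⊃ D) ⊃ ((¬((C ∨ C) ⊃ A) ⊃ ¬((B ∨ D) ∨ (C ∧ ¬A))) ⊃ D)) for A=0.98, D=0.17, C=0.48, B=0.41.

1.00

(D ⊃ D): 0.17 ≤ 0.17, so result = 1
¬(D ⊃ D): Gödel ¬ of 1 = 0 (operand ≠ 0)
(C ∨ C) = max(0.48, 0.48) = 0.48
((C ∨ C) ⊃ A): 0.48 ≤ 0.98, so result = 1
¬((C ∨ C) ⊃ A): Gödel ¬ of 1 = 0 (operand ≠ 0)
(B ∨ D) = max(0.41, 0.17) = 0.41
¬A: Gödel ¬ of 0.98 = 0 (operand ≠ 0)
(C ∧ ¬A) = min(0.48, 0) = 0
((B ∨ D) ∨ (C ∧ ¬A)) = max(0.41, 0) = 0.41
¬((B ∨ D) ∨ (C ∧ ¬A)): Gödel ¬ of 0.41 = 0 (operand ≠ 0)
(¬((C ∨ C) ⊃ A) ⊃ ¬((B ∨ D) ∨ (C ∧ ¬A))): 0 ≤ 0, so result = 1
((¬((C ∨ C) ⊃ A) ⊃ ¬((B ∨ D) ∨ (C ∧ ¬A))) ⊃ D): 1 > 0.17, so result = 0.17
(¬(D ⊃ D) ⊃ ((¬((C ∨ C) ⊃ A) ⊃ ¬((B ∨ D) ∨ (C ∧ ¬A))) ⊃ D)): 0 ≤ 0.17, so result = 1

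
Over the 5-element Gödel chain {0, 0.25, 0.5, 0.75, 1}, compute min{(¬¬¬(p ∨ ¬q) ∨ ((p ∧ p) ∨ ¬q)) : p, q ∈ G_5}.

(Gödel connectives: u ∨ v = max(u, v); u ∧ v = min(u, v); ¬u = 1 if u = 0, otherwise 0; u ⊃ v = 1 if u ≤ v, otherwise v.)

The minimum is attained at p = 0.25, q = 0.25:
  ¬q: Gödel ¬ of 0.25 = 0 (operand ≠ 0)
  (p ∨ ¬q) = max(0.25, 0) = 0.25
  ¬(p ∨ ¬q): Gödel ¬ of 0.25 = 0 (operand ≠ 0)
  ¬¬(p ∨ ¬q): Gödel ¬ of 0 = 1 (operand is 0)
  ¬¬¬(p ∨ ¬q): Gödel ¬ of 1 = 0 (operand ≠ 0)
  (p ∧ p) = min(0.25, 0.25) = 0.25
  ¬q: Gödel ¬ of 0.25 = 0 (operand ≠ 0)
  ((p ∧ p) ∨ ¬q) = max(0.25, 0) = 0.25
  (¬¬¬(p ∨ ¬q) ∨ ((p ∧ p) ∨ ¬q)) = max(0, 0.25) = 0.25
Checking all 25 assignments confirms none give a value below 0.25.

0.25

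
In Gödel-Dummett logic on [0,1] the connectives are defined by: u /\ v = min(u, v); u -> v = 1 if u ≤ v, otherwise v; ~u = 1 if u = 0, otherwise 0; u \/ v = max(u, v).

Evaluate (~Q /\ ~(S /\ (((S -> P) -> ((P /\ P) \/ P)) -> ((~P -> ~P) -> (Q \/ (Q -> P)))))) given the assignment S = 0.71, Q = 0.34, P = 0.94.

~Q: Gödel ¬ of 0.34 = 0 (operand ≠ 0)
(S -> P): 0.71 ≤ 0.94, so result = 1
(P /\ P) = min(0.94, 0.94) = 0.94
((P /\ P) \/ P) = max(0.94, 0.94) = 0.94
((S -> P) -> ((P /\ P) \/ P)): 1 > 0.94, so result = 0.94
~P: Gödel ¬ of 0.94 = 0 (operand ≠ 0)
~P: Gödel ¬ of 0.94 = 0 (operand ≠ 0)
(~P -> ~P): 0 ≤ 0, so result = 1
(Q -> P): 0.34 ≤ 0.94, so result = 1
(Q \/ (Q -> P)) = max(0.34, 1) = 1
((~P -> ~P) -> (Q \/ (Q -> P))): 1 ≤ 1, so result = 1
(((S -> P) -> ((P /\ P) \/ P)) -> ((~P -> ~P) -> (Q \/ (Q -> P)))): 0.94 ≤ 1, so result = 1
(S /\ (((S -> P) -> ((P /\ P) \/ P)) -> ((~P -> ~P) -> (Q \/ (Q -> P))))) = min(0.71, 1) = 0.71
~(S /\ (((S -> P) -> ((P /\ P) \/ P)) -> ((~P -> ~P) -> (Q \/ (Q -> P))))): Gödel ¬ of 0.71 = 0 (operand ≠ 0)
(~Q /\ ~(S /\ (((S -> P) -> ((P /\ P) \/ P)) -> ((~P -> ~P) -> (Q \/ (Q -> P)))))) = min(0, 0) = 0

0.00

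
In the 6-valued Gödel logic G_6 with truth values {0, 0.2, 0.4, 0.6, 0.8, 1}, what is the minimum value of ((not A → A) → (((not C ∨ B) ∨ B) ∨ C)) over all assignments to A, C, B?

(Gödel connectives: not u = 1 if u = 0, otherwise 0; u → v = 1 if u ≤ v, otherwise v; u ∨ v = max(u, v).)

0.20

The minimum is attained at A = 0.2, C = 0.2, B = 0:
  not A: Gödel ¬ of 0.2 = 0 (operand ≠ 0)
  (not A → A): 0 ≤ 0.2, so result = 1
  not C: Gödel ¬ of 0.2 = 0 (operand ≠ 0)
  (not C ∨ B) = max(0, 0) = 0
  ((not C ∨ B) ∨ B) = max(0, 0) = 0
  (((not C ∨ B) ∨ B) ∨ C) = max(0, 0.2) = 0.2
  ((not A → A) → (((not C ∨ B) ∨ B) ∨ C)): 1 > 0.2, so result = 0.2
Checking all 216 assignments confirms none give a value below 0.20.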